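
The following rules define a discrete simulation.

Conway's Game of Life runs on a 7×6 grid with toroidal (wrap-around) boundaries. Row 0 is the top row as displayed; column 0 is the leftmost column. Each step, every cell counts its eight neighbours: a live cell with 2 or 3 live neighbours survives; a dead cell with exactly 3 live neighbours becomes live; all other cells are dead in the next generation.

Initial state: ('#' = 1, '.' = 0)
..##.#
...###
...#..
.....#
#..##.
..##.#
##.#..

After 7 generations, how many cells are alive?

k=0  ..##.#
...###
...#..
.....#
#..##.
..##.#
##.#..
k=1  .#...#
.....#
...#.#
...#.#
#.##..
.....#
##...#
k=2  .#..##
.....#
#....#
#..#.#
#.##.#
..#.##
.#..##
k=3  ......
......
......
..##..
..#...
..#...
.##...
k=4  ......
......
......
..##..
.##...
..##..
.##...
k=5  ......
......
......
.###..
.#....
...#..
.###..
k=6  ..#...
......
..#...
.##...
.#.#..
.#.#..
..##..
k=7  ..##..
......
.##...
.#.#..
##.#..
.#.##.
.#.#..

14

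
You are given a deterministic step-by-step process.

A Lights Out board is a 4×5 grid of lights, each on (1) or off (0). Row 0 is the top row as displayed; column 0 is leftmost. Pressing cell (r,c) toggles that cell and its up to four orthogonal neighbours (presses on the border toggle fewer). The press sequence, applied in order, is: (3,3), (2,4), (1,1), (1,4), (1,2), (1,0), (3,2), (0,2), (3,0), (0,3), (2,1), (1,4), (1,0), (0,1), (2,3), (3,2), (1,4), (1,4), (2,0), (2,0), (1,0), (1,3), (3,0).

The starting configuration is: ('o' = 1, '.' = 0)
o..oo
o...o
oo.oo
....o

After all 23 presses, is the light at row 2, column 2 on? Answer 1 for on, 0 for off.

[0] o..oo
o...o
oo.oo
....o
[1] o..oo
o...o
oo..o
..oo.
[2] o..oo
o....
oo.o.
..ooo
[3] oo.oo
.oo..
o..o.
..ooo
[4] oo.o.
.oooo
o..oo
..ooo
[5] oooo.
....o
o.ooo
..ooo
[6] .ooo.
oo..o
..ooo
..ooo
[7] .ooo.
oo..o
...oo
.o..o
[8] .....
ooo.o
...oo
.o..o
[9] .....
ooo.o
o..oo
o...o
[10] ..ooo
ooooo
o..oo
o...o
[11] ..ooo
o.ooo
.oooo
oo..o
[12] ..oo.
o.o..
.ooo.
oo..o
[13] o.oo.
.oo..
oooo.
oo..o
[14] .o.o.
..o..
oooo.
oo..o
[15] .o.o.
..oo.
oo..o
oo.oo
[16] .o.o.
..oo.
ooo.o
o.o.o
[17] .o.oo
..o.o
ooo..
o.o.o
[18] .o.o.
..oo.
ooo.o
o.o.o
[19] .o.o.
o.oo.
..o.o
..o.o
[20] .o.o.
..oo.
ooo.o
o.o.o
[21] oo.o.
oooo.
.oo.o
o.o.o
[22] oo...
oo..o
.oooo
o.o.o
[23] oo...
oo..o
ooooo
.oo.o

1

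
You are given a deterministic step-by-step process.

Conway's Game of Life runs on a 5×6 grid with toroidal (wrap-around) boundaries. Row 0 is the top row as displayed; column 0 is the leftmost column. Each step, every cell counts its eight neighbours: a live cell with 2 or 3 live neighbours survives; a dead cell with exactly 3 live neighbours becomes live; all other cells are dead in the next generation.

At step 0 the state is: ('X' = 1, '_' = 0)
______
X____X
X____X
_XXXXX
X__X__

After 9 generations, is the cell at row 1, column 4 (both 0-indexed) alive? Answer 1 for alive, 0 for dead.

0

0) ______
X____X
X____X
_XXXXX
X__X__
1) X____X
X____X
__XX__
_XXX__
XX_X_X
2) ______
XX__XX
X__XX_
______
___X_X
3) ______
XX_XX_
XX_XX_
___X_X
______
4) ______
XX_XX_
_X____
X_XX_X
______
5) ______
XXX___
______
XXX___
______
6) _X____
_X____
______
_X____
_X____
7) XXX___
______
______
______
XXX___
8) X_X___
_X____
______
_X____
X_X___
9) X_X___
_X____
______
_X____
X_X___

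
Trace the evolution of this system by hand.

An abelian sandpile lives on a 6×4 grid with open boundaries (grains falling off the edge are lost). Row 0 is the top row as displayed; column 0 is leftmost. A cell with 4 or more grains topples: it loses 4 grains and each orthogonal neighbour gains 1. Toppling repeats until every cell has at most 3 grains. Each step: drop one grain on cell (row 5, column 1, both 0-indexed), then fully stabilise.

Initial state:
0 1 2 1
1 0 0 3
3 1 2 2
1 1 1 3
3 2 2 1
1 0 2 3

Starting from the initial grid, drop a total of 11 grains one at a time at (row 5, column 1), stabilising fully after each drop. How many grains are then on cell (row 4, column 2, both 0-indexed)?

[0] 0 1 2 1
1 0 0 3
3 1 2 2
1 1 1 3
3 2 2 1
1 0 2 3
[1] 0 1 2 1
1 0 0 3
3 1 2 2
1 1 1 3
3 2 2 1
1 1 2 3
[2] 0 1 2 1
1 0 0 3
3 1 2 2
1 1 1 3
3 2 2 1
1 2 2 3
[3] 0 1 2 1
1 0 0 3
3 1 2 2
1 1 1 3
3 2 2 1
1 3 2 3
[4] 0 1 2 1
1 0 0 3
3 1 2 2
1 1 1 3
3 3 2 1
2 0 3 3
[5] 0 1 2 1
1 0 0 3
3 1 2 2
1 1 1 3
3 3 2 1
2 1 3 3
[6] 0 1 2 1
1 0 0 3
3 1 2 2
1 1 1 3
3 3 2 1
2 2 3 3
[7] 0 1 2 1
1 0 0 3
3 1 2 2
1 1 1 3
3 3 2 1
2 3 3 3
[8] 0 1 2 1
1 0 0 3
3 1 2 2
2 2 2 3
1 2 0 3
0 3 2 0
[9] 0 1 2 1
1 0 0 3
3 1 2 2
2 2 2 3
1 3 0 3
1 0 3 0
[10] 0 1 2 1
1 0 0 3
3 1 2 2
2 2 2 3
1 3 0 3
1 1 3 0
[11] 0 1 2 1
1 0 0 3
3 1 2 2
2 2 2 3
1 3 0 3
1 2 3 0

0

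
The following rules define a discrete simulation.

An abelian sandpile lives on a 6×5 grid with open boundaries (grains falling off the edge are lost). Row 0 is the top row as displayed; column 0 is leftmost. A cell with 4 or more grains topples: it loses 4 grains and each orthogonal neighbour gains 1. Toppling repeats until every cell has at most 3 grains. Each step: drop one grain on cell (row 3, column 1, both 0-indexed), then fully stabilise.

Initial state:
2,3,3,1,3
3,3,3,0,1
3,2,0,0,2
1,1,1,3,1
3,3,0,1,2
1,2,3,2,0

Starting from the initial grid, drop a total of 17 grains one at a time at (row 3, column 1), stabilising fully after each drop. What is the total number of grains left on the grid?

t=0: 2,3,3,1,3
3,3,3,0,1
3,2,0,0,2
1,1,1,3,1
3,3,0,1,2
1,2,3,2,0
t=1: 2,3,3,1,3
3,3,3,0,1
3,2,0,0,2
1,2,1,3,1
3,3,0,1,2
1,2,3,2,0
t=2: 2,3,3,1,3
3,3,3,0,1
3,2,0,0,2
1,3,1,3,1
3,3,0,1,2
1,2,3,2,0
t=3: 2,3,3,1,3
3,3,3,0,1
3,3,0,0,2
3,1,2,3,1
0,1,1,1,2
2,3,3,2,0
t=4: 2,3,3,1,3
3,3,3,0,1
3,3,0,0,2
3,2,2,3,1
0,1,1,1,2
2,3,3,2,0
t=5: 2,3,3,1,3
3,3,3,0,1
3,3,0,0,2
3,3,2,3,1
0,1,1,1,2
2,3,3,2,0
t=6: 0,2,1,2,3
2,3,1,1,1
2,2,2,0,2
1,2,3,3,1
1,2,1,1,2
2,3,3,2,0
t=7: 0,2,1,2,3
2,3,1,1,1
2,2,2,0,2
1,3,3,3,1
1,2,1,1,2
2,3,3,2,0
t=8: 0,2,1,2,3
2,3,1,1,1
2,3,3,1,2
2,1,1,0,2
1,3,2,2,2
2,3,3,2,0
t=9: 0,2,1,2,3
2,3,1,1,1
2,3,3,1,2
2,2,1,0,2
1,3,2,2,2
2,3,3,2,0
t=10: 0,2,1,2,3
2,3,1,1,1
2,3,3,1,2
2,3,1,0,2
1,3,2,2,2
2,3,3,2,0
t=11: 0,3,1,2,3
3,0,3,1,1
3,2,1,2,2
3,3,0,1,2
2,2,1,3,2
3,1,1,3,0
t=12: 1,3,1,2,3
0,2,3,1,1
2,0,2,2,2
1,2,1,1,2
3,3,1,3,2
3,1,1,3,0
t=13: 1,3,1,2,3
0,2,3,1,1
2,0,2,2,2
1,3,1,1,2
3,3,1,3,2
3,1,1,3,0
t=14: 1,3,1,2,3
0,2,3,1,1
2,1,2,2,2
3,1,2,1,2
1,1,2,3,2
0,3,1,3,0
t=15: 1,3,1,2,3
0,2,3,1,1
2,1,2,2,2
3,2,2,1,2
1,1,2,3,2
0,3,1,3,0
t=16: 1,3,1,2,3
0,2,3,1,1
2,1,2,2,2
3,3,2,1,2
1,1,2,3,2
0,3,1,3,0
t=17: 1,3,1,2,3
0,2,3,1,1
3,2,2,2,2
0,1,3,1,2
2,2,2,3,2
0,3,1,3,0

53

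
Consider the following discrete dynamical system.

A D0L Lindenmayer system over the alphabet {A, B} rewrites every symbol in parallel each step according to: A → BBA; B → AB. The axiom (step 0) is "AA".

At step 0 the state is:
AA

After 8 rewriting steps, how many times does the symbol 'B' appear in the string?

gen 0: AA
gen 1: BBABBA
gen 2: ABABBBAABABBBA
gen 3: BBAABBBAABABABBBABBAABBBAABABABBBA
gen 4: ABABBBABBAABABABBBABBAABBBAABBBAABABABBBAABABBBABBAABABABBBABBAABBBAABBBAABABABBBA
gen 5: BBAABBBAABABABBBAABABBBABBAABBBAABBBAABABABBBAABABBBABBAAB…ABBBAABABBBABBAABABABBBABBAABABABBBABBAABBBAABBBAABABABBBA  (len 198)
gen 6: ABABBBABBAABABABBBABBAABBBAABBBAABABABBBABBAABBBAABABABBBA…ABBBAABABBBABBAABABABBBABBAABABABBBABBAABBBAABBBAABABABBBA  (len 478)
gen 7: BBAABBBAABABABBBAABABBBABBAABBBAABBBAABABABBBAABABBBABBAAB…ABBBAABABBBABBAABABABBBABBAABABABBBABBAABBBAABBBAABABABBBA  (len 1154)
gen 8: ABABBBABBAABABABBBABBAABBBAABBBAABABABBBABBAABBBAABABABBBA…ABBBAABABBBABBAABABABBBABBAABABABBBABBAABBBAABBBAABABABBBA  (len 2786)

1632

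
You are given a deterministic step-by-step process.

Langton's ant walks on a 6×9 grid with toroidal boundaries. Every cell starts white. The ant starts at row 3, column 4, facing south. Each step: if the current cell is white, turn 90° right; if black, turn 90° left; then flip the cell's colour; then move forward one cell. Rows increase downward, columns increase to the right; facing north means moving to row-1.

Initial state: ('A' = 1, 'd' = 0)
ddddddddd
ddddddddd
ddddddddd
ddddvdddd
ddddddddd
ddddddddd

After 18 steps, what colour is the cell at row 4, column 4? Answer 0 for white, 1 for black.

t=0: ddddddddd
ddddddddd
ddddddddd
ddddvdddd
ddddddddd
ddddddddd
t=1: ddddddddd
ddddddddd
ddddddddd
ddd<Adddd
ddddddddd
ddddddddd
t=2: ddddddddd
ddddddddd
ddd^ddddd
dddAAdddd
ddddddddd
ddddddddd
t=3: ddddddddd
ddddddddd
dddA>dddd
dddAAdddd
ddddddddd
ddddddddd
t=4: ddddddddd
ddddddddd
dddAAdddd
dddAvdddd
ddddddddd
ddddddddd
t=5: ddddddddd
ddddddddd
dddAAdddd
dddAd>ddd
ddddddddd
ddddddddd
t=6: ddddddddd
ddddddddd
dddAAdddd
dddAdAddd
dddddvddd
ddddddddd
t=7: ddddddddd
ddddddddd
dddAAdddd
dddAdAddd
dddd<Addd
ddddddddd
t=8: ddddddddd
ddddddddd
dddAAdddd
dddA^Addd
ddddAAddd
ddddddddd
t=9: ddddddddd
ddddddddd
dddAAdddd
dddAA>ddd
ddddAAddd
ddddddddd
t=10: ddddddddd
ddddddddd
dddAA^ddd
dddAAdddd
ddddAAddd
ddddddddd
t=11: ddddddddd
ddddddddd
dddAAA>dd
dddAAdddd
ddddAAddd
ddddddddd
t=12: ddddddddd
ddddddddd
dddAAAAdd
dddAAdvdd
ddddAAddd
ddddddddd
t=13: ddddddddd
ddddddddd
dddAAAAdd
dddAA<Add
ddddAAddd
ddddddddd
t=14: ddddddddd
ddddddddd
dddAA^Add
dddAAAAdd
ddddAAddd
ddddddddd
t=15: ddddddddd
ddddddddd
dddA<dAdd
dddAAAAdd
ddddAAddd
ddddddddd
t=16: ddddddddd
ddddddddd
dddAddAdd
dddAvAAdd
ddddAAddd
ddddddddd
t=17: ddddddddd
ddddddddd
dddAddAdd
dddAd>Add
ddddAAddd
ddddddddd
t=18: ddddddddd
ddddddddd
dddAd^Add
dddAddAdd
ddddAAddd
ddddddddd

1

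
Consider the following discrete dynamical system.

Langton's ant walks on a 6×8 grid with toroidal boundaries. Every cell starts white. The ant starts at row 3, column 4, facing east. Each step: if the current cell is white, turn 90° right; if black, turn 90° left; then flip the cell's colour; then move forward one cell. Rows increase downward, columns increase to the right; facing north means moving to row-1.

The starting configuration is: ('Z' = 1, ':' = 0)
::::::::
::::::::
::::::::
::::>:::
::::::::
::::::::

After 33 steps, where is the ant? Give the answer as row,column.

2,2

k=0  ::::::::
::::::::
::::::::
::::>:::
::::::::
::::::::
k=1  ::::::::
::::::::
::::::::
::::Z:::
::::v:::
::::::::
k=2  ::::::::
::::::::
::::::::
::::Z:::
:::<Z:::
::::::::
k=3  ::::::::
::::::::
::::::::
:::^Z:::
:::ZZ:::
::::::::
k=4  ::::::::
::::::::
::::::::
:::Z>:::
:::ZZ:::
::::::::
k=5  ::::::::
::::::::
::::^:::
:::Z::::
:::ZZ:::
::::::::
k=6  ::::::::
::::::::
::::Z>::
:::Z::::
:::ZZ:::
::::::::
k=7  ::::::::
::::::::
::::ZZ::
:::Z:v::
:::ZZ:::
::::::::
k=8  ::::::::
::::::::
::::ZZ::
:::Z<Z::
:::ZZ:::
::::::::
k=9  ::::::::
::::::::
::::^Z::
:::ZZZ::
:::ZZ:::
::::::::
k=10  ::::::::
::::::::
:::<:Z::
:::ZZZ::
:::ZZ:::
::::::::
k=11  ::::::::
:::^::::
:::Z:Z::
:::ZZZ::
:::ZZ:::
::::::::
k=12  ::::::::
:::Z>:::
:::Z:Z::
:::ZZZ::
:::ZZ:::
::::::::
k=13  ::::::::
:::ZZ:::
:::ZvZ::
:::ZZZ::
:::ZZ:::
::::::::
k=14  ::::::::
:::ZZ:::
:::<ZZ::
:::ZZZ::
:::ZZ:::
::::::::
k=15  ::::::::
:::ZZ:::
::::ZZ::
:::vZZ::
:::ZZ:::
::::::::
k=16  ::::::::
:::ZZ:::
::::ZZ::
::::>Z::
:::ZZ:::
::::::::
k=17  ::::::::
:::ZZ:::
::::^Z::
:::::Z::
:::ZZ:::
::::::::
k=18  ::::::::
:::ZZ:::
:::<:Z::
:::::Z::
:::ZZ:::
::::::::
k=19  ::::::::
:::^Z:::
:::Z:Z::
:::::Z::
:::ZZ:::
::::::::
k=20  ::::::::
::<:Z:::
:::Z:Z::
:::::Z::
:::ZZ:::
::::::::
k=21  ::^:::::
::Z:Z:::
:::Z:Z::
:::::Z::
:::ZZ:::
::::::::
k=22  ::Z>::::
::Z:Z:::
:::Z:Z::
:::::Z::
:::ZZ:::
::::::::
k=23  ::ZZ::::
::ZvZ:::
:::Z:Z::
:::::Z::
:::ZZ:::
::::::::
k=24  ::ZZ::::
::<ZZ:::
:::Z:Z::
:::::Z::
:::ZZ:::
::::::::
k=25  ::ZZ::::
:::ZZ:::
::vZ:Z::
:::::Z::
:::ZZ:::
::::::::
k=26  ::ZZ::::
:::ZZ:::
:<ZZ:Z::
:::::Z::
:::ZZ:::
::::::::
k=27  ::ZZ::::
:^:ZZ:::
:ZZZ:Z::
:::::Z::
:::ZZ:::
::::::::
k=28  ::ZZ::::
:Z>ZZ:::
:ZZZ:Z::
:::::Z::
:::ZZ:::
::::::::
k=29  ::ZZ::::
:ZZZZ:::
:ZvZ:Z::
:::::Z::
:::ZZ:::
::::::::
k=30  ::ZZ::::
:ZZZZ:::
:Z:>:Z::
:::::Z::
:::ZZ:::
::::::::
k=31  ::ZZ::::
:ZZ^Z:::
:Z:::Z::
:::::Z::
:::ZZ:::
::::::::
k=32  ::ZZ::::
:Z<:Z:::
:Z:::Z::
:::::Z::
:::ZZ:::
::::::::
k=33  ::ZZ::::
:Z::Z:::
:Zv::Z::
:::::Z::
:::ZZ:::
::::::::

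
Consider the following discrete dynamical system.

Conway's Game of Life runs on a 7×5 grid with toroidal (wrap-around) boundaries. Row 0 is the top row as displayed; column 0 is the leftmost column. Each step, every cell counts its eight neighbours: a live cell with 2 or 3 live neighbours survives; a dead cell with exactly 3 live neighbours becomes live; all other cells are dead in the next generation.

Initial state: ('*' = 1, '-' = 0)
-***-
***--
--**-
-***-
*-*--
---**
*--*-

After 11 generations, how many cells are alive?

gen 0: -***-
***--
--**-
-***-
*-*--
---**
*--*-
gen 1: ---*-
*---*
*---*
----*
*----
****-
**---
gen 2: -*---
*--*-
---*-
----*
*-**-
--*--
*--*-
gen 3: ***--
--*-*
---*-
--*-*
-****
--*--
-**--
gen 4: *----
*-*-*
--*-*
**--*
**--*
*----
*--*-
gen 5: *--*-
*---*
--*--
--*--
-----
-----
**---
gen 6: -----
**-**
-*-*-
-----
-----
-----
**--*
gen 7: --**-
**-**
-*-*-
-----
-----
*----
*----
gen 8: --**-
**---
-*-*-
-----
-----
-----
-*--*
gen 9: --***
**-**
***--
-----
-----
-----
--**-
gen 10: -----
-----
--**-
-*---
-----
-----
--*-*
gen 11: -----
-----
--*--
--*--
-----
-----
-----

2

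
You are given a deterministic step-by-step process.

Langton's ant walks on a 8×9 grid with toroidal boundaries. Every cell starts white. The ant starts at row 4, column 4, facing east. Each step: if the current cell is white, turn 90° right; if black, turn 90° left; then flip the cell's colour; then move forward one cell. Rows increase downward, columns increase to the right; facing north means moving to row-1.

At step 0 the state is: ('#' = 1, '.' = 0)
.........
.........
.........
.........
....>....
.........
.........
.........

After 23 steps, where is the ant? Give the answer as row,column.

2,3

t=0: .........
.........
.........
.........
....>....
.........
.........
.........
t=1: .........
.........
.........
.........
....#....
....v....
.........
.........
t=2: .........
.........
.........
.........
....#....
...<#....
.........
.........
t=3: .........
.........
.........
.........
...^#....
...##....
.........
.........
t=4: .........
.........
.........
.........
...#>....
...##....
.........
.........
t=5: .........
.........
.........
....^....
...#.....
...##....
.........
.........
t=6: .........
.........
.........
....#>...
...#.....
...##....
.........
.........
t=7: .........
.........
.........
....##...
...#.v...
...##....
.........
.........
t=8: .........
.........
.........
....##...
...#<#...
...##....
.........
.........
t=9: .........
.........
.........
....^#...
...###...
...##....
.........
.........
t=10: .........
.........
.........
...<.#...
...###...
...##....
.........
.........
t=11: .........
.........
...^.....
...#.#...
...###...
...##....
.........
.........
t=12: .........
.........
...#>....
...#.#...
...###...
...##....
.........
.........
t=13: .........
.........
...##....
...#v#...
...###...
...##....
.........
.........
t=14: .........
.........
...##....
...<##...
...###...
...##....
.........
.........
t=15: .........
.........
...##....
....##...
...v##...
...##....
.........
.........
t=16: .........
.........
...##....
....##...
....>#...
...##....
.........
.........
t=17: .........
.........
...##....
....^#...
.....#...
...##....
.........
.........
t=18: .........
.........
...##....
...<.#...
.....#...
...##....
.........
.........
t=19: .........
.........
...^#....
...#.#...
.....#...
...##....
.........
.........
t=20: .........
.........
..<.#....
...#.#...
.....#...
...##....
.........
.........
t=21: .........
..^......
..#.#....
...#.#...
.....#...
...##....
.........
.........
t=22: .........
..#>.....
..#.#....
...#.#...
.....#...
...##....
.........
.........
t=23: .........
..##.....
..#v#....
...#.#...
.....#...
...##....
.........
.........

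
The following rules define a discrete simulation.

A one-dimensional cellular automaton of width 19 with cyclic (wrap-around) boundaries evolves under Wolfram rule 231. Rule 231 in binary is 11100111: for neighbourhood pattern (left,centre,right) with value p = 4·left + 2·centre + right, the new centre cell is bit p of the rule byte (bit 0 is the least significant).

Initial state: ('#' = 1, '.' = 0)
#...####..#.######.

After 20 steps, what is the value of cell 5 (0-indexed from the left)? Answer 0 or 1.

1

0) #...####..#.######.
1) #.##.###.###.######
2) ##.##.###.###.#####
3) ###.##.###.###.####
4) ####.##.###.###.###
5) #####.##.###.###.##
6) ######.##.###.###.#
7) #######.##.###.###.
8) .#######.##.###.###
9) #.#######.##.###.##
10) ##.#######.##.###.#
11) ###.#######.##.###.
12) .###.#######.##.###
13) #.###.#######.##.##
14) ##.###.#######.##.#
15) ###.###.#######.##.
16) .###.###.#######.##
17) #.###.###.#######.#
18) ##.###.###.#######.
19) .##.###.###.#######
20) #.##.###.###.######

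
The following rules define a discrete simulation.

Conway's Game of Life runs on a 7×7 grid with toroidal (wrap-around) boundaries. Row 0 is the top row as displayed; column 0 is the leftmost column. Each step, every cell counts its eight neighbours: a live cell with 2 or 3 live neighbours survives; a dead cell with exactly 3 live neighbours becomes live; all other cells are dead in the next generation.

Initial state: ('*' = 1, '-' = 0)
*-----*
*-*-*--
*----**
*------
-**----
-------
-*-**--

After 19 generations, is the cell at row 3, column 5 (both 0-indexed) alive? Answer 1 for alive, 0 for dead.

0) *-----*
*-*-*--
*----**
*------
-**----
-------
-*-**--
1) *-*-***
-------
*----*-
*------
-*-----
-*-*---
*------
2) **---**
**--*--
------*
**----*
***----
***----
*-****-
3) -------
-*-----
-----**
--*---*
-------
----*--
---***-
4) ----*--
-------
*----**
-----**
-------
---***-
---***-
5) ---***-
-----**
*----*-
*----*-
------*
---*-*-
-------
6) ----***
-------
*---**-
*----*-
----***
-------
---*-*-
7) ----***
-------
----**-
*------
----***
------*
-----**
8) ----*-*
------*
-------
-------
*----**
*---*--
*---*--
9) *-----*
-----*-
-------
------*
*----**
**--*--
*--**-*
10) *---*--
------*
-------
*----**
-*---*-
-*-**--
---**--
11) ---***-
-------
*----*-
*----**
-**--*-
---*-*-
--*--*-
12) ---***-
-----**
*----*-
*---**-
***--*-
-*-*-**
--*--**
13) ---*---
-------
*------
*---**-
--**---
---*---
*-*----
14) -------
-------
------*
-*-**-*
--**---
-*-*---
--**---
15) -------
-------
*----*-
*--***-
**-----
-*--*--
--**---
16) -------
-------
-----*-
*---**-
****-**
**-*---
--**---
17) -------
-------
----***
*-**---
---*-*-
-------
-***---
18) --*----
-----*-
---****
--**---
--***--
---**--
--*----
19) -------
---*-**
--**-**
-------
-------
----*--
--*----

0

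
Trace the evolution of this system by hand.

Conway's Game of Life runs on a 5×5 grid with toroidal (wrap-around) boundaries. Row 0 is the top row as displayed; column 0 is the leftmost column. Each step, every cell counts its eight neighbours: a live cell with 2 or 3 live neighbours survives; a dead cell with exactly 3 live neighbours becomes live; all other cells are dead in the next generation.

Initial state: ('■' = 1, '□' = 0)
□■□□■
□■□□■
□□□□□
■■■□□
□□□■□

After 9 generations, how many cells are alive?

t=0: □■□□■
□■□□■
□□□□□
■■■□□
□□□■□
t=1: □□■■■
□□□□□
□□■□□
□■■□□
□□□■■
t=2: □□■□■
□□■□□
□■■□□
□■■□□
■■□□■
t=3: □□■□■
□□■□□
□□□■□
□□□■□
□□□□■
t=4: □□□□□
□□■□□
□□■■□
□□□■■
□□□□■
t=5: □□□□□
□□■■□
□□■□■
□□■□■
□□□■■
t=6: □□■□■
□□■■□
□■■□■
■□■□■
□□□■■
t=7: □□■□■
■□□□■
□□□□■
□□■□□
□■■□□
t=8: □□■□■
■□□□■
■□□■■
□■■■□
□■■□□
t=9: □□■□■
□■□□□
□□□□□
□□□□□
■□□□□

4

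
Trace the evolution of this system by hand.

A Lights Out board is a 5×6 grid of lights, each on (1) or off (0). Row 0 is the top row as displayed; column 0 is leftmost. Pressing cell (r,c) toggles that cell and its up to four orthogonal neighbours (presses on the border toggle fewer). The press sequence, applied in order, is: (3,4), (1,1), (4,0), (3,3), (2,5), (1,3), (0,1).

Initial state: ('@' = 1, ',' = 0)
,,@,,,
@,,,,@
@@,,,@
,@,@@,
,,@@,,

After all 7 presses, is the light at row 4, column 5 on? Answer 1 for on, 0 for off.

0

[0] ,,@,,,
@,,,,@
@@,,,@
,@,@@,
,,@@,,
[1] ,,@,,,
@,,,,@
@@,,@@
,@,,,@
,,@@@,
[2] ,@@,,,
,@@,,@
@,,,@@
,@,,,@
,,@@@,
[3] ,@@,,,
,@@,,@
@,,,@@
@@,,,@
@@@@@,
[4] ,@@,,,
,@@,,@
@,,@@@
@@@@@@
@@@,@,
[5] ,@@,,,
,@@,,,
@,,@,,
@@@@@,
@@@,@,
[6] ,@@@,,
,@,@@,
@,,,,,
@@@@@,
@@@,@,
[7] @,,@,,
,,,@@,
@,,,,,
@@@@@,
@@@,@,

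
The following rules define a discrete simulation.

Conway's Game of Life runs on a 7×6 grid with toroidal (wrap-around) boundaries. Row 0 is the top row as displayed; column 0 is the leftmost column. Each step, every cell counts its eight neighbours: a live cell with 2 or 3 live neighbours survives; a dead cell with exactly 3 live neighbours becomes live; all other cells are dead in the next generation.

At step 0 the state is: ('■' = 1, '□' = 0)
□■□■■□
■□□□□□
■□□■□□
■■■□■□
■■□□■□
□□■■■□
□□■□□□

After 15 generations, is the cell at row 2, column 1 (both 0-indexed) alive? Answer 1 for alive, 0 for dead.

gen 0: □■□■■□
■□□□□□
■□□■□□
■■■□■□
■■□□■□
□□■■■□
□□■□□□
gen 1: □■■■□□
■■■■■■
■□■■□□
□□■□■□
■□□□■□
□□■□■■
□■□□□□
gen 2: □□□□□■
□□□□□■
■□□□□□
□□■□■□
□■□□■□
■■□■■■
■■□□■□
gen 3: □□□□■■
■□□□□■
□□□□□■
□■□■□■
□■□□□□
□□□■□□
□■■■□□
gen 4: □■■■■■
■□□□□□
□□□□□■
□□■□■□
■□□□■□
□■□■□□
□□■■□□
gen 5: ■■□□■■
■■■■□□
□□□□□■
□□□■■□
□■■□■■
□■□■■□
■□□□□□
gen 6: □□□■■□
□□■■□□
■■□□□■
■□■■□□
■■□□□■
□■□■■□
□□■■□□
gen 7: □□□□■□
■■■■□■
■□□□■■
□□■□■□
□□□□□■
□■□■■■
□□□□□□
gen 8: ■■■■■■
□■■■□□
□□□□□□
■□□■■□
■□■□□■
■□□□■■
□□□■□■
gen 9: □□□□□■
□□□□□■
□■□□■□
■■□■■□
□□□□□□
□■□■□□
□□□□□□
gen 10: □□□□□□
■□□□■■
□■■■■□
■■■■■■
■■□■■□
□□□□□□
□□□□□□
gen 11: □□□□□■
■■■□■■
□□□□□□
□□□□□□
□□□□□□
□□□□□□
□□□□□□
gen 12: □■□□■■
■■□□■■
■■□□□■
□□□□□□
□□□□□□
□□□□□□
□□□□□□
gen 13: □■□□■□
□□■□□□
□■□□■□
■□□□□□
□□□□□□
□□□□□□
□□□□□□
gen 14: □□□□□□
□■■■□□
□■□□□□
□□□□□□
□□□□□□
□□□□□□
□□□□□□
gen 15: □□■□□□
□■■□□□
□■□□□□
□□□□□□
□□□□□□
□□□□□□
□□□□□□

1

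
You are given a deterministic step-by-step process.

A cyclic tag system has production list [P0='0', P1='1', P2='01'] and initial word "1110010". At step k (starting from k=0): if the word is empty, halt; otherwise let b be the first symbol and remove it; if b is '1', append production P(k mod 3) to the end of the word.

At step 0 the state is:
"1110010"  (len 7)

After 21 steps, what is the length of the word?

0

k=0  "1110010"  (len 7)
k=1  "1100100"  (len 7)
k=2  "1001001"  (len 7)
k=3  "00100101"  (len 8)
k=4  "0100101"  (len 7)
k=5  "100101"  (len 6)
k=6  "0010101"  (len 7)
k=7  "010101"  (len 6)
k=8  "10101"  (len 5)
k=9  "010101"  (len 6)
k=10  "10101"  (len 5)
k=11  "01011"  (len 5)
k=12  "1011"  (len 4)
k=13  "0110"  (len 4)
k=14  "110"  (len 3)
k=15  "1001"  (len 4)
k=16  "0010"  (len 4)
k=17  "010"  (len 3)
k=18  "10"  (len 2)
k=19  "00"  (len 2)
k=20  "0"  (len 1)
k=21  (halted — word empty)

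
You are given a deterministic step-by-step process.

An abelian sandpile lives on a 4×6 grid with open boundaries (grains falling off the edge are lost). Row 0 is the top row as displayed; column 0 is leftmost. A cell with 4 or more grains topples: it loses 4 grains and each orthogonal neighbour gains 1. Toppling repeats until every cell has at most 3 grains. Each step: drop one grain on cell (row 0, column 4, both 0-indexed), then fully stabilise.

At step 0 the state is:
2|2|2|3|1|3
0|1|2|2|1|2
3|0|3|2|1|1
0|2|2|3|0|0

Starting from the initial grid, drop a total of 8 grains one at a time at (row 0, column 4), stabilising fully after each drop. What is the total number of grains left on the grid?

step 0: 2|2|2|3|1|3
0|1|2|2|1|2
3|0|3|2|1|1
0|2|2|3|0|0
step 1: 2|2|2|3|2|3
0|1|2|2|1|2
3|0|3|2|1|1
0|2|2|3|0|0
step 2: 2|2|2|3|3|3
0|1|2|2|1|2
3|0|3|2|1|1
0|2|2|3|0|0
step 3: 2|2|3|0|2|0
0|1|2|3|2|3
3|0|3|2|1|1
0|2|2|3|0|0
step 4: 2|2|3|0|3|0
0|1|2|3|2|3
3|0|3|2|1|1
0|2|2|3|0|0
step 5: 2|2|3|1|0|1
0|1|2|3|3|3
3|0|3|2|1|1
0|2|2|3|0|0
step 6: 2|2|3|1|1|1
0|1|2|3|3|3
3|0|3|2|1|1
0|2|2|3|0|0
step 7: 2|2|3|1|2|1
0|1|2|3|3|3
3|0|3|2|1|1
0|2|2|3|0|0
step 8: 2|2|3|1|3|1
0|1|2|3|3|3
3|0|3|2|1|1
0|2|2|3|0|0

41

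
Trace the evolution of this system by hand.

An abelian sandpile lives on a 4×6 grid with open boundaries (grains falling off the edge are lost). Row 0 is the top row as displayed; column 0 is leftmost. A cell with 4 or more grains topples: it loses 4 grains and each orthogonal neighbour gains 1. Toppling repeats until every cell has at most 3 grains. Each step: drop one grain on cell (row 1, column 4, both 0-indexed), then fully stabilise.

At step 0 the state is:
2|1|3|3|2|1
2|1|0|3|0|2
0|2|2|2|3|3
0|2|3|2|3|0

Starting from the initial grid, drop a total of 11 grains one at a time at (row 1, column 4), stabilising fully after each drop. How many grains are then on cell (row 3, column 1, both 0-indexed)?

[0] 2|1|3|3|2|1
2|1|0|3|0|2
0|2|2|2|3|3
0|2|3|2|3|0
[1] 2|1|3|3|2|1
2|1|0|3|1|2
0|2|2|2|3|3
0|2|3|2|3|0
[2] 2|1|3|3|2|1
2|1|0|3|2|2
0|2|2|2|3|3
0|2|3|2|3|0
[3] 2|1|3|3|2|1
2|1|0|3|3|2
0|2|2|2|3|3
0|2|3|2|3|0
[4] 2|2|0|2|1|3
2|1|3|3|1|1
0|3|0|3|0|2
0|3|1|1|2|2
[5] 2|2|0|2|1|3
2|1|3|3|2|1
0|3|0|3|0|2
0|3|1|1|2|2
[6] 2|2|0|2|1|3
2|1|3|3|3|1
0|3|0|3|0|2
0|3|1|1|2|2
[7] 2|2|1|3|2|3
2|2|0|2|1|2
0|3|2|0|2|2
0|3|1|2|2|2
[8] 2|2|1|3|2|3
2|2|0|2|2|2
0|3|2|0|2|2
0|3|1|2|2|2
[9] 2|2|1|3|2|3
2|2|0|2|3|2
0|3|2|0|2|2
0|3|1|2|2|2
[10] 2|2|1|3|3|3
2|2|0|3|0|3
0|3|2|0|3|2
0|3|1|2|2|2
[11] 2|2|1|3|3|3
2|2|0|3|1|3
0|3|2|0|3|2
0|3|1|2|2|2

3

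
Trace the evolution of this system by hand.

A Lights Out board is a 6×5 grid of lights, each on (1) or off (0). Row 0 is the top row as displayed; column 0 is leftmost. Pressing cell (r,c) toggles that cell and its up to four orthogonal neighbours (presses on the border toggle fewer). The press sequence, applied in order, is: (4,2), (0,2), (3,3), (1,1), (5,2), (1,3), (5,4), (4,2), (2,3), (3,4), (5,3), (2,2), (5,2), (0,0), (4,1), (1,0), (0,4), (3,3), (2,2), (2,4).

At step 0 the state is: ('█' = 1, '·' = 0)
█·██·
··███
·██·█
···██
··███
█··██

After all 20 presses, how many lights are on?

[0] █·██·
··███
·██·█
···██
··███
█··██
[1] █·██·
··███
·██·█
··███
·█··█
█·███
[2] ██···
···██
·██·█
··███
·█··█
█·███
[3] ██···
···██
·████
·····
·█·██
█·███
[4] █····
█████
··███
·····
·█·██
█·███
[5] █····
█████
··███
·····
·████
██··█
[6] █··█·
██···
··█·█
·····
·████
██··█
[7] █··█·
██···
··█·█
·····
·███·
██·█·
[8] █··█·
██···
··█·█
··█··
·····
████·
[9] █··█·
██·█·
···█·
··██·
·····
████·
[10] █··█·
██·█·
···██
··█·█
····█
████·
[11] █··█·
██·█·
···██
··█·█
···██
██··█
[12] █··█·
████·
·██·█
····█
···██
██··█
[13] █··█·
████·
·██·█
····█
··███
█·███
[14] ·█·█·
·███·
·██·█
····█
··███
█·███
[15] ·█·█·
·███·
·██·█
·█··█
██·██
█████
[16] ██·█·
█·██·
███·█
·█··█
██·██
█████
[17] ██··█
█·███
███·█
·█··█
██·██
█████
[18] ██··█
█·███
█████
·███·
██··█
█████
[19] ██··█
█··██
█···█
·█·█·
██··█
█████
[20] ██··█
█··█·
█··█·
·█·██
██··█
█████

18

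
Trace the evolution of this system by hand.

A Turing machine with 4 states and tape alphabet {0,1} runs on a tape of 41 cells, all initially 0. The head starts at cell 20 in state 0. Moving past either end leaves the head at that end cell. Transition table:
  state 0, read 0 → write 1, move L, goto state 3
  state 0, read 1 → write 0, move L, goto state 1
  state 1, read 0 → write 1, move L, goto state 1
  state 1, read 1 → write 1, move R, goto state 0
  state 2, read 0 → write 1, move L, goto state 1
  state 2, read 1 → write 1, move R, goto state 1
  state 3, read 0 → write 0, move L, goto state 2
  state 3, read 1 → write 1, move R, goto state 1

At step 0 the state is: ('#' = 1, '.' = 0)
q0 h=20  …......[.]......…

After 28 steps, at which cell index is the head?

k=0  q0 h=20  …......[.]......…
k=1  q3 h=19  …......[.]#.....…
k=2  q2 h=18  …......[.].#....…
k=3  q1 h=17  …......[.]#.#...…
k=4  q1 h=16  …......[.]##.#..…
k=5  q1 h=15  …......[.]###.#.…
k=6  q1 h=14  …......[.]####.#…
k=7  q1 h=13  …......[.]#####.…
k=8  q1 h=12  …......[.]######…
k=9  q1 h=11  …......[.]######…
k=10  q1 h=10  …......[.]######…
k=11  q1 h= 9  …......[.]######…
k=12  q1 h= 8  …......[.]######…
k=13  q1 h= 7  …......[.]######…
k=14  q1 h= 6  |......[.]######…
k=15  q1 h= 5  |.....[.]######…
k=16  q1 h= 4  |....[.]######…
k=17  q1 h= 3  |...[.]######…
k=18  q1 h= 2  |..[.]######…
k=19  q1 h= 1  |.[.]######…
k=20  q1 h= 0  |[.]######…
k=21  q1 h= 0  |[#]######…
k=22  q0 h= 1  |#[#]######…
k=23  q1 h= 0  |[#].#####…
k=24  q0 h= 1  |#[.]######…
k=25  q3 h= 0  |[#]######…
k=26  q1 h= 1  |#[#]######…
k=27  q0 h= 2  |##[#]######…
k=28  q1 h= 1  |#[#].#####…

1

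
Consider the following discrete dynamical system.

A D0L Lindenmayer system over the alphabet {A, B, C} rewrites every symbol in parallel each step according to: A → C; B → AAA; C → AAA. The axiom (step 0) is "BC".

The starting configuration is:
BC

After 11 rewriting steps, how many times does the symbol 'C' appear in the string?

0

k=0  BC
k=1  AAAAAA
k=2  CCCCCC
k=3  AAAAAAAAAAAAAAAAAA
k=4  CCCCCCCCCCCCCCCCCC
k=5  AAAAAAAAAAAAAAAAAAAAAAAAAAAAAAAAAAAAAAAAAAAAAAAAAAAAAA
k=6  CCCCCCCCCCCCCCCCCCCCCCCCCCCCCCCCCCCCCCCCCCCCCCCCCCCCCC
k=7  AAAAAAAAAAAAAAAAAAAAAAAAAAAAAAAAAAAAAAAAAAAAAAAAAAAAAAAAAA…AAAAAAAAAAAAAAAAAAAAAAAAAAAAAAAAAAAAAAAAAAAAAAAAAAAAAAAAAA  (len 162)
k=8  CCCCCCCCCCCCCCCCCCCCCCCCCCCCCCCCCCCCCCCCCCCCCCCCCCCCCCCCCC…CCCCCCCCCCCCCCCCCCCCCCCCCCCCCCCCCCCCCCCCCCCCCCCCCCCCCCCCCC  (len 162)
k=9  AAAAAAAAAAAAAAAAAAAAAAAAAAAAAAAAAAAAAAAAAAAAAAAAAAAAAAAAAA…AAAAAAAAAAAAAAAAAAAAAAAAAAAAAAAAAAAAAAAAAAAAAAAAAAAAAAAAAA  (len 486)
k=10  CCCCCCCCCCCCCCCCCCCCCCCCCCCCCCCCCCCCCCCCCCCCCCCCCCCCCCCCCC…CCCCCCCCCCCCCCCCCCCCCCCCCCCCCCCCCCCCCCCCCCCCCCCCCCCCCCCCCC  (len 486)
k=11  AAAAAAAAAAAAAAAAAAAAAAAAAAAAAAAAAAAAAAAAAAAAAAAAAAAAAAAAAA…AAAAAAAAAAAAAAAAAAAAAAAAAAAAAAAAAAAAAAAAAAAAAAAAAAAAAAAAAA  (len 1458)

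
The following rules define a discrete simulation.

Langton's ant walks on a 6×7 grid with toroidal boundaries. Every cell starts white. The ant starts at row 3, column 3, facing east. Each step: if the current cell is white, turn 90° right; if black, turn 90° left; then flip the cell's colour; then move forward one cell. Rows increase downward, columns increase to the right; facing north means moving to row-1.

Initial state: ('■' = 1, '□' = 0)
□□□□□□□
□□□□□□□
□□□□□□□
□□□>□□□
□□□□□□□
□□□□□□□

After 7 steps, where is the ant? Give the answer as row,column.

3,4

0) □□□□□□□
□□□□□□□
□□□□□□□
□□□>□□□
□□□□□□□
□□□□□□□
1) □□□□□□□
□□□□□□□
□□□□□□□
□□□■□□□
□□□v□□□
□□□□□□□
2) □□□□□□□
□□□□□□□
□□□□□□□
□□□■□□□
□□<■□□□
□□□□□□□
3) □□□□□□□
□□□□□□□
□□□□□□□
□□^■□□□
□□■■□□□
□□□□□□□
4) □□□□□□□
□□□□□□□
□□□□□□□
□□■>□□□
□□■■□□□
□□□□□□□
5) □□□□□□□
□□□□□□□
□□□^□□□
□□■□□□□
□□■■□□□
□□□□□□□
6) □□□□□□□
□□□□□□□
□□□■>□□
□□■□□□□
□□■■□□□
□□□□□□□
7) □□□□□□□
□□□□□□□
□□□■■□□
□□■□v□□
□□■■□□□
□□□□□□□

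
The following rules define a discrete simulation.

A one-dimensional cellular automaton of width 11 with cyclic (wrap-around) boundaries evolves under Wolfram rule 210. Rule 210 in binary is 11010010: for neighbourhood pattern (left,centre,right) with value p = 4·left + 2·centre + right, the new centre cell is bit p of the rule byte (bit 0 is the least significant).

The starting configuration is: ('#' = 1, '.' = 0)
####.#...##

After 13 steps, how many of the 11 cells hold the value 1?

7

[0] ####.#...##
[1] ####..#.#.#
[2] ######.....
[3] .######...#
[4] ..######.#.
[5] .#.#####..#
[6] ....######.
[7] ...#.######
[8] #.#...#####
[9] #..#.#.####
[10] ###.....###
[11] ####...#.##
[12] #####.#...#
[13] #####..#.#.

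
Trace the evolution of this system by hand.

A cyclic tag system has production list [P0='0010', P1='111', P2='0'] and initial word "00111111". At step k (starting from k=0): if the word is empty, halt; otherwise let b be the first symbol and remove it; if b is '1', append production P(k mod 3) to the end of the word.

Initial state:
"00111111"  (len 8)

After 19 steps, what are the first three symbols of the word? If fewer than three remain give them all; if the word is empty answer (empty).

0) "00111111"  (len 8)
1) "0111111"  (len 7)
2) "111111"  (len 6)
3) "111110"  (len 6)
4) "111100010"  (len 9)
5) "11100010111"  (len 11)
6) "11000101110"  (len 11)
7) "10001011100010"  (len 14)
8) "0001011100010111"  (len 16)
9) "001011100010111"  (len 15)
10) "01011100010111"  (len 14)
11) "1011100010111"  (len 13)
12) "0111000101110"  (len 13)
13) "111000101110"  (len 12)
14) "11000101110111"  (len 14)
15) "10001011101110"  (len 14)
16) "00010111011100010"  (len 17)
17) "0010111011100010"  (len 16)
18) "010111011100010"  (len 15)
19) "10111011100010"  (len 14)

101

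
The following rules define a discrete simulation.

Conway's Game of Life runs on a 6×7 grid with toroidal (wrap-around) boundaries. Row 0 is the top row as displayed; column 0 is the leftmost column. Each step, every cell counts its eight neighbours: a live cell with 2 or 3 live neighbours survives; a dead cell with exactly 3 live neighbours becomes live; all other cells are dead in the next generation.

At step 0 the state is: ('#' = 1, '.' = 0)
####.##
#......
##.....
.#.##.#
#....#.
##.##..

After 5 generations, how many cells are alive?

k=0  ####.##
#......
##.....
.#.##.#
#....#.
##.##..
k=1  ...#.#.
.......
.##...#
.##.###
.....#.
...#...
k=2  ....#..
..#....
.###..#
.####.#
..##.##
.......
k=3  .......
.##....
....##.
......#
##...##
...###.
k=4  ..###..
.......
.....#.
....#..
#......
#...##.
k=5  ...###.
...##..
.......
.......
....###
.#..###

12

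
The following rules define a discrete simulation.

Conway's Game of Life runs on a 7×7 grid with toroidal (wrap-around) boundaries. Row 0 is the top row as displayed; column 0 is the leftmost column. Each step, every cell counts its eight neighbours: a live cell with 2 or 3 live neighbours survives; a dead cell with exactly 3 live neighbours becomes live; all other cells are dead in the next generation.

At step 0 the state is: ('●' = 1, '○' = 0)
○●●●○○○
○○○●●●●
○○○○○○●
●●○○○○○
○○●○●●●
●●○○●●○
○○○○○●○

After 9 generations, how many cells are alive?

8

t=0: ○●●●○○○
○○○●●●●
○○○○○○●
●●○○○○○
○○●○●●●
●●○○●●○
○○○○○●○
t=1: ○○●●○○●
●○○●●●●
○○○○●○●
●●○○○○○
○○●●●○○
●●○●○○○
●○○●○●●
t=2: ○●●○○○○
●○●○○○○
○●○●●○○
●●●○●●○
○○○●●○○
●●○○○●○
○○○●○●○
t=3: ○●●●○○○
●○○○○○○
○○○○●●●
●●○○○●○
○○○●○○○
○○●●○●●
●○○○●○●
t=4: ○●●●○○●
●●●●●●●
○●○○●●○
●○○○○●○
●●○●○●○
●○●●○●●
●○○○●○●
t=5: ○○○○○○○
○○○○○○○
○○○○○○○
●○●○○●○
○○○●○●○
○○●●○○○
○○○○●○○
t=6: ○○○○○○○
○○○○○○○
○○○○○○○
○○○○●○●
○●○●○○●
○○●●○○○
○○○●○○○
t=7: ○○○○○○○
○○○○○○○
○○○○○○○
●○○○○●○
●○○●●●○
○○○●●○○
○○●●○○○
t=8: ○○○○○○○
○○○○○○○
○○○○○○○
○○○○○●○
○○○●○●○
○○○○○●○
○○●●●○○
t=9: ○○○●○○○
○○○○○○○
○○○○○○○
○○○○●○○
○○○○○●●
○○●○○●○
○○○●●○○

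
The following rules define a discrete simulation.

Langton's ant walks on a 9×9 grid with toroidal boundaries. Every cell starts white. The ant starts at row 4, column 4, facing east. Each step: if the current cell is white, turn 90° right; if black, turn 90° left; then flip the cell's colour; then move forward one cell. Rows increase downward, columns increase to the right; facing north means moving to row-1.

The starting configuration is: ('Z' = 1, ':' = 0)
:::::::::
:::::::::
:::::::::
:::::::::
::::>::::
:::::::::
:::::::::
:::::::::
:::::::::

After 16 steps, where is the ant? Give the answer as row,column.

4,4

k=0  :::::::::
:::::::::
:::::::::
:::::::::
::::>::::
:::::::::
:::::::::
:::::::::
:::::::::
k=1  :::::::::
:::::::::
:::::::::
:::::::::
::::Z::::
::::v::::
:::::::::
:::::::::
:::::::::
k=2  :::::::::
:::::::::
:::::::::
:::::::::
::::Z::::
:::<Z::::
:::::::::
:::::::::
:::::::::
k=3  :::::::::
:::::::::
:::::::::
:::::::::
:::^Z::::
:::ZZ::::
:::::::::
:::::::::
:::::::::
k=4  :::::::::
:::::::::
:::::::::
:::::::::
:::Z>::::
:::ZZ::::
:::::::::
:::::::::
:::::::::
k=5  :::::::::
:::::::::
:::::::::
::::^::::
:::Z:::::
:::ZZ::::
:::::::::
:::::::::
:::::::::
k=6  :::::::::
:::::::::
:::::::::
::::Z>:::
:::Z:::::
:::ZZ::::
:::::::::
:::::::::
:::::::::
k=7  :::::::::
:::::::::
:::::::::
::::ZZ:::
:::Z:v:::
:::ZZ::::
:::::::::
:::::::::
:::::::::
k=8  :::::::::
:::::::::
:::::::::
::::ZZ:::
:::Z<Z:::
:::ZZ::::
:::::::::
:::::::::
:::::::::
k=9  :::::::::
:::::::::
:::::::::
::::^Z:::
:::ZZZ:::
:::ZZ::::
:::::::::
:::::::::
:::::::::
k=10  :::::::::
:::::::::
:::::::::
:::<:Z:::
:::ZZZ:::
:::ZZ::::
:::::::::
:::::::::
:::::::::
k=11  :::::::::
:::::::::
:::^:::::
:::Z:Z:::
:::ZZZ:::
:::ZZ::::
:::::::::
:::::::::
:::::::::
k=12  :::::::::
:::::::::
:::Z>::::
:::Z:Z:::
:::ZZZ:::
:::ZZ::::
:::::::::
:::::::::
:::::::::
k=13  :::::::::
:::::::::
:::ZZ::::
:::ZvZ:::
:::ZZZ:::
:::ZZ::::
:::::::::
:::::::::
:::::::::
k=14  :::::::::
:::::::::
:::ZZ::::
:::<ZZ:::
:::ZZZ:::
:::ZZ::::
:::::::::
:::::::::
:::::::::
k=15  :::::::::
:::::::::
:::ZZ::::
::::ZZ:::
:::vZZ:::
:::ZZ::::
:::::::::
:::::::::
:::::::::
k=16  :::::::::
:::::::::
:::ZZ::::
::::ZZ:::
::::>Z:::
:::ZZ::::
:::::::::
:::::::::
:::::::::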